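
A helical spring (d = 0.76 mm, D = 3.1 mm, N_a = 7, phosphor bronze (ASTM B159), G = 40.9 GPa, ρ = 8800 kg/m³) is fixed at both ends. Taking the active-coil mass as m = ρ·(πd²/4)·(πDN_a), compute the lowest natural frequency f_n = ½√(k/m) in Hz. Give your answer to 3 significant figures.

k = Gd⁴/(8D³N_a) = (40.9×10³)(0.76⁴)/(8·3.1³·7) = 8.1791 N/mm = 8179.1 N/m
Wire length L = πDN_a = π·3.1·7 = 68.173 mm
m = ρ·(πd²/4)·L = 8800 × 0.45365×10⁻⁶ m² × 0.068173 m = 0.00027215 kg
f_n = ½√(k/m) = 0.5·√(8179.1/0.00027215) = 0.5·√(3.0054e+07) = 2741.1 Hz

2740 Hz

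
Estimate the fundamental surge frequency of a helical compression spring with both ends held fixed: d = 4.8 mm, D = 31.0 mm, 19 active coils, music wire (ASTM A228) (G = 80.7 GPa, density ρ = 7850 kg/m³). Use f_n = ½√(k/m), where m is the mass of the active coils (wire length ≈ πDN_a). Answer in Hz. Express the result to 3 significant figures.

k = Gd⁴/(8D³N_a) = (80.7×10³)(4.8⁴)/(8·31.0³·19) = 9.4604 N/mm = 9460.4 N/m
Wire length L = πDN_a = π·31.0·19 = 1850.4 mm
m = ρ·(πd²/4)·L = 7850 × 18.096×10⁻⁶ m² × 1.8504 m = 0.26285 kg
f_n = ½√(k/m) = 0.5·√(9460.4/0.26285) = 0.5·√(35992) = 94.857 Hz

94.9 Hz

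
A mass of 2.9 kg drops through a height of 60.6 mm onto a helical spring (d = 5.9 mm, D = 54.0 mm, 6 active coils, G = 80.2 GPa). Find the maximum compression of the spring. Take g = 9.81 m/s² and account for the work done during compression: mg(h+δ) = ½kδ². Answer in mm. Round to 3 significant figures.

k = Gd⁴/(8D³N_a) = (80.2×10³)(5.9⁴)/(8·54.0³·6) = 12.858 N/mm
W = mg = 2.9 × 9.81 = 28.449 N
½kδ² − Wδ − Wh = 0 → δ = (W + √(W² + 2kWh))/k
δ = (28.449 + √(809.35 + 44333.2))/12.858 = (28.449 + 212.47)/12.858 = 18.737 mm

18.7 mm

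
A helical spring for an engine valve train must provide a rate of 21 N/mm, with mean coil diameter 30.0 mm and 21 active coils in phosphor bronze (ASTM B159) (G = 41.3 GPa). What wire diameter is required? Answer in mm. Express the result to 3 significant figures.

6.93 mm

d = (8D³N_a·k / G)^(1/4) = (8·30.0³·21·21 / (41.3×10³))^0.25
  = (2306.4)^0.25 = 6.9300 mm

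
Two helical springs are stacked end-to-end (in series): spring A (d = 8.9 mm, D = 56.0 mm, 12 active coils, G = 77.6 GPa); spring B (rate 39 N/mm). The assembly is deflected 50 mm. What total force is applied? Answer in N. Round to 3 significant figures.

k_A = Gd⁴/(8D³N_a) = (77.6×10³)(8.9⁴)/(8·56.0³·12) = 28.879 N/mm
Series: 1/k_eq = 1/28.879 + 1/39 = 0.060268; k_eq = 16.593 N/mm
F = k_eq·δ = 16.593·50 = 829.63 N

830 N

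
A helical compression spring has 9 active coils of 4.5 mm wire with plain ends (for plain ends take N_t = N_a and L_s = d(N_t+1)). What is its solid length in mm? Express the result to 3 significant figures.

plain ends: N_t = N_a = 9
L_s = d·(N_t+1) = 4.5 × 10 = 45 mm

45.0 mm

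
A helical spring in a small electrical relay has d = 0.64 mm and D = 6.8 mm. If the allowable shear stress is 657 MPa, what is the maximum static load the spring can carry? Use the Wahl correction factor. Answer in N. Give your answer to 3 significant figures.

8.76 N

C = D/d = 6.8/0.64 = 10.6250
K_W = (4C−1)/(4C−4) + 0.615/C = 41.500/38.500 + 0.0579 = 1.1358
τ_max = K·8FD/(πd³) → F_max = τ_allow·πd³/(8DK)
F_max = 657·π·0.64³/(8·6.8·1.1358) = 541.07/61.788 = 8.7569 N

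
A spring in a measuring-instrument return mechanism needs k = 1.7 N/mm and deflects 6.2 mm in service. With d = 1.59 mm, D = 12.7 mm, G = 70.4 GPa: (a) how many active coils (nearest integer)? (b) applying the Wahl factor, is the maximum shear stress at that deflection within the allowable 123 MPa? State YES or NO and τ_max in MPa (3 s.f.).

N_a = Gd⁴/(8D³k) = (70.4×10³)(1.59⁴)/(8·12.7³·1.7) = 16.15 → N_a = 16
Actual rate k = Gd⁴/(8D³·16) = 1.7161 N/mm
Working load F = kδ = 1.7161·6.2 = 10.64 N
C = 12.7/1.59 = 7.9874; K_W = (4C−1)/(4C−4)+0.615/C = 1.1843
τ_max = K_W·8FD/(πd³) = 1.1843·85.602 = 101.38 MPa
τ_max ≤ 123 MPa → acceptable

(a) 16 coils; (b) YES, τ_max = 101 MPa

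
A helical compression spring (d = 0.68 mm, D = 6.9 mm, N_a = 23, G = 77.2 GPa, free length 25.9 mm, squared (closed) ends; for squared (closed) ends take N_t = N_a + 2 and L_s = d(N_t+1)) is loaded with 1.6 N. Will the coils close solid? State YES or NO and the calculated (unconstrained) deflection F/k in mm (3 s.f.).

k = Gd⁴/(8D³N_a) = (77.2×10³)(0.68⁴)/(8·6.9³·23) = 0.27308 N/mm
N_t = 25; L_s = 0.68·26 = 17.68 mm; δ_solid = L₀ − L_s = 25.9 − 17.68 = 8.22 mm
δ = F/k = 1.6/0.27308 = 5.8591 mm
δ < δ_solid → spring does not go solid

NO, δ = 5.86 mm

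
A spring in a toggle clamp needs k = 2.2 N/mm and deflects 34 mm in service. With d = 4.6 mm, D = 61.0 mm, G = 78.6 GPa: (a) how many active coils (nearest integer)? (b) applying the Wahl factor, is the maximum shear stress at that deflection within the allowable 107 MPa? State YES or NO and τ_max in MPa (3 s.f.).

N_a = Gd⁴/(8D³k) = (78.6×10³)(4.6⁴)/(8·61.0³·2.2) = 8.81 → N_a = 9
Actual rate k = Gd⁴/(8D³·9) = 2.1534 N/mm
Working load F = kδ = 2.1534·34 = 73.217 N
C = 61.0/4.6 = 13.2609; K_W = (4C−1)/(4C−4)+0.615/C = 1.1075
τ_max = K_W·8FD/(πd³) = 1.1075·116.84 = 129.41 MPa
τ_max > 107 MPa → exceeds allowable

(a) 9 coils; (b) NO, τ_max = 129 MPa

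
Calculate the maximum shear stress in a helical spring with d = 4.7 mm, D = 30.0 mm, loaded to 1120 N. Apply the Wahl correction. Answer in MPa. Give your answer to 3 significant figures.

1020 MPa

Spring index C = D/d = 30.0/4.7 = 6.3830
K_W = (4C−1)/(4C−4) + 0.615/C = 24.532/21.532 + 0.0964 = 1.2357
τ₀ = 8FD/(πd³) = 8·1120·30.0/(π·4.7³) = 268800/326.17 = 824.11 MPa
τ_max = K·τ₀ = 1.2357 × 824.11 = 1018.3 MPa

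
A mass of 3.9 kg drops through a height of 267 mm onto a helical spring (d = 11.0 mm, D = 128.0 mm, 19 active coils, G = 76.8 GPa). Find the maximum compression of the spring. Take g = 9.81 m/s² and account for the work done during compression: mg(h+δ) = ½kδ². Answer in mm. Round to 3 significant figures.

k = Gd⁴/(8D³N_a) = (76.8×10³)(11.0⁴)/(8·128.0³·19) = 3.5274 N/mm
W = mg = 3.9 × 9.81 = 38.259 N
½kδ² − Wδ − Wh = 0 → δ = (W + √(W² + 2kWh))/k
δ = (38.259 + √(1463.8 + 72066.5))/3.5274 = (38.259 + 271.16)/3.5274 = 87.719 mm

87.7 mm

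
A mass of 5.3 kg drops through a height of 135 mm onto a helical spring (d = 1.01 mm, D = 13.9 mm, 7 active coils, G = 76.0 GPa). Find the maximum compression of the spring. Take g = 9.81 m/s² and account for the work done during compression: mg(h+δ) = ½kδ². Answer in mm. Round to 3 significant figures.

k = Gd⁴/(8D³N_a) = (76.0×10³)(1.01⁴)/(8·13.9³·7) = 0.52586 N/mm
W = mg = 5.3 × 9.81 = 51.993 N
½kδ² − Wδ − Wh = 0 → δ = (W + √(W² + 2kWh))/k
δ = (51.993 + √(2703.3 + 7382.02))/0.52586 = (51.993 + 100.43)/0.52586 = 289.85 mm

290 mm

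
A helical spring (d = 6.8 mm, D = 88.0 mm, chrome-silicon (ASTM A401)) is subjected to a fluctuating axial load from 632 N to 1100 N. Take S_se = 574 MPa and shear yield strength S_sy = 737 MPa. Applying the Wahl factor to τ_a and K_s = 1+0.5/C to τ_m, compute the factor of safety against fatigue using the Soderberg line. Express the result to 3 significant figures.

0.839

C = D/d = 88.0/6.8 = 12.9412; K_W = (4C−1)/(4C−4)+0.615/C = 1.1103; K_s = 1+0.5/C = 1.0386
F_a = (F_max−F_min)/2 = 234 N; F_m = (F_max+F_min)/2 = 866 N
τ_a = K_W·8F_aD/(πd³) = 1.1103 × 166.77 = 185.17 MPa
τ_m = K_s·8F_mD/(πd³) = 1.0386 × 617.18 = 641.03 MPa
Soderberg: 1/n_f = τ_a/S_se + τ_m/S_sy = 185.17/574 + 641.03/737 = 0.32259 + 0.86978 = 1.1924
n_f = 1/1.1924 = 0.8387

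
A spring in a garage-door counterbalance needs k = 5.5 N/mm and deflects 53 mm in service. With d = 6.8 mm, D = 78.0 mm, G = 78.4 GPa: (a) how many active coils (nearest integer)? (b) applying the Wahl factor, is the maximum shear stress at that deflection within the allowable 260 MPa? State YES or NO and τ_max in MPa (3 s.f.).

N_a = Gd⁴/(8D³k) = (78.4×10³)(6.8⁴)/(8·78.0³·5.5) = 8.028 → N_a = 8
Actual rate k = Gd⁴/(8D³·8) = 5.5193 N/mm
Working load F = kδ = 5.5193·53 = 292.53 N
C = 78.0/6.8 = 11.4706; K_W = (4C−1)/(4C−4)+0.615/C = 1.1252
τ_max = K_W·8FD/(πd³) = 1.1252·184.79 = 207.93 MPa
τ_max ≤ 260 MPa → acceptable

(a) 8 coils; (b) YES, τ_max = 208 MPa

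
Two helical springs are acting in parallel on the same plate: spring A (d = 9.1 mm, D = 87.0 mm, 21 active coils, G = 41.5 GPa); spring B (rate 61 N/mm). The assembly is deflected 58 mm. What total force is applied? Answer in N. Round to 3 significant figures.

3690 N

k_A = Gd⁴/(8D³N_a) = (41.5×10³)(9.1⁴)/(8·87.0³·21) = 2.5724 N/mm
Parallel: k_eq = 2.5724 + 61 = 63.572 N/mm
F = k_eq·δ = 63.572·58 = 3687.2 N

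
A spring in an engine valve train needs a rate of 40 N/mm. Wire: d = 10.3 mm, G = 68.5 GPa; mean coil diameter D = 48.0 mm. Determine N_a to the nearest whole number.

22

N_a = Gd⁴/(8D³k) = (68.5×10³ × 10.3⁴)/(8 × 48.0³ × 40)
    = 7.70974e+08 / 3.53894e+07 = 21.79 → 22 coils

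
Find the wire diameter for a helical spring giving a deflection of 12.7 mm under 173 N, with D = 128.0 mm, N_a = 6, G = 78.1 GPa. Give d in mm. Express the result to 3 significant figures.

11.5 mm

Required rate k = F/δ = 173/12.7 = 13.622 N/mm
d = (8D³N_a·k / G)^(1/4) = (8·128.0³·6·13.622 / (78.1×10³))^0.25
  = (17557)^0.25 = 11.5111 mm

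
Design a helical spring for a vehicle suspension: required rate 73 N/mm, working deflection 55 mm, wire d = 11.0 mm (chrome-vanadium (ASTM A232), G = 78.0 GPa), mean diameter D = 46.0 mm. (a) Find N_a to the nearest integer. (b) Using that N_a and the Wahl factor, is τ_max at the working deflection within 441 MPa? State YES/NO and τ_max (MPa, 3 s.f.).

N_a = Gd⁴/(8D³k) = (78.0×10³)(11.0⁴)/(8·46.0³·73) = 20.09 → N_a = 20
Actual rate k = Gd⁴/(8D³·20) = 73.328 N/mm
Working load F = kδ = 73.328·55 = 4033.1 N
C = 46.0/11.0 = 4.1818; K_W = (4C−1)/(4C−4)+0.615/C = 1.3828
τ_max = K_W·8FD/(πd³) = 1.3828·354.94 = 490.8 MPa
τ_max > 441 MPa → exceeds allowable

(a) 20 coils; (b) NO, τ_max = 491 MPa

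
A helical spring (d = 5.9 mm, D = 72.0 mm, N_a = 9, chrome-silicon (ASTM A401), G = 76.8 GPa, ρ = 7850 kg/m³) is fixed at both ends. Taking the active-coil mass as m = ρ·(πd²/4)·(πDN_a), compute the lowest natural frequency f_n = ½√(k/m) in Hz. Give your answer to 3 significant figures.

44.5 Hz

k = Gd⁴/(8D³N_a) = (76.8×10³)(5.9⁴)/(8·72.0³·9) = 3.4629 N/mm = 3462.9 N/m
Wire length L = πDN_a = π·72.0·9 = 2035.8 mm
m = ρ·(πd²/4)·L = 7850 × 27.34×10⁻⁶ m² × 2.0358 m = 0.43691 kg
f_n = ½√(k/m) = 0.5·√(3462.9/0.43691) = 0.5·√(7925.9) = 44.514 Hz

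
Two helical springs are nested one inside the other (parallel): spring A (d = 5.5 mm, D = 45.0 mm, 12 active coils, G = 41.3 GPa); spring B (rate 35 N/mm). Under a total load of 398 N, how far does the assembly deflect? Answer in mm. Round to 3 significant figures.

k_A = Gd⁴/(8D³N_a) = (41.3×10³)(5.5⁴)/(8·45.0³·12) = 4.3201 N/mm
Parallel: k_eq = 4.3201 + 35 = 39.32 N/mm
δ = F/k_eq = 398/39.32 = 10.122 mm

10.1 mm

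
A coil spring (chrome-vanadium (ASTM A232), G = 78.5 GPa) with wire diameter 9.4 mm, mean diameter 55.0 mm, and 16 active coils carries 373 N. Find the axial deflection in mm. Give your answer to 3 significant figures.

13.0 mm

k = Gd⁴/(8D³N_a) = (78.5×10³)(9.4⁴)/(8·55.0³·16) = 28.779 N/mm
δ = F/k = 373 / 28.779 = 12.961 mm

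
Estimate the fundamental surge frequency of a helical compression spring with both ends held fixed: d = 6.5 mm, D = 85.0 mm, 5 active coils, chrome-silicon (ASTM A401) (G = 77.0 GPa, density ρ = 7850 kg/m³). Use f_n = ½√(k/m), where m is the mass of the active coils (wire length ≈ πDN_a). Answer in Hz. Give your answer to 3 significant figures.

63.4 Hz

k = Gd⁴/(8D³N_a) = (77.0×10³)(6.5⁴)/(8·85.0³·5) = 5.5954 N/mm = 5595.4 N/m
Wire length L = πDN_a = π·85.0·5 = 1335.2 mm
m = ρ·(πd²/4)·L = 7850 × 33.183×10⁻⁶ m² × 1.3352 m = 0.3478 kg
f_n = ½√(k/m) = 0.5·√(5595.4/0.3478) = 0.5·√(16088) = 63.419 Hz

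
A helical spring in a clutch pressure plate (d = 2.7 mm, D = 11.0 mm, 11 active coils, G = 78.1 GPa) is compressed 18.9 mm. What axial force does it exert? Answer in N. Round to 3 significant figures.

k = Gd⁴/(8D³N_a) = (78.1×10³)(2.7⁴)/(8·11.0³·11) = 35.436 N/mm
F = k·δ = 35.436 × 18.9 = 669.74 N

670 N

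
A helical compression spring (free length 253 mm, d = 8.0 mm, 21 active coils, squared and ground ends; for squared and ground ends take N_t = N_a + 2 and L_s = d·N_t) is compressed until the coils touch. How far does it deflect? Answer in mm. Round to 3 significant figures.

69.0 mm

N_t = 23; L_s = 8.0·23 = 184 mm
δ_solid = L₀ − L_s = 253 − 184 = 69 mm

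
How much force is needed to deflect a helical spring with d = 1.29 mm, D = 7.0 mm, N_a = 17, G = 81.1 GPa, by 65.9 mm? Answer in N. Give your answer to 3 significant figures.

317 N

k = Gd⁴/(8D³N_a) = (81.1×10³)(1.29⁴)/(8·7.0³·17) = 4.8144 N/mm
F = k·δ = 4.8144 × 65.9 = 317.27 N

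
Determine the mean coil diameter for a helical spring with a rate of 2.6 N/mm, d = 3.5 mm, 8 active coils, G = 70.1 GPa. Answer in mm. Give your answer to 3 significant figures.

39.8 mm

D = (Gd⁴/(8N_a·k))^(1/3) = (70.1×10³·3.5⁴/(8·8·2.6))^(1/3)
  = (63217.4)^(1/3) = 39.8363 mm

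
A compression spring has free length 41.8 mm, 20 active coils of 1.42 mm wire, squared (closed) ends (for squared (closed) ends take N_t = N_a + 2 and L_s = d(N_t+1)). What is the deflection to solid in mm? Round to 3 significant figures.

N_t = 22; L_s = 1.42·23 = 32.66 mm
δ_solid = L₀ − L_s = 41.8 − 32.66 = 9.14 mm

9.14 mm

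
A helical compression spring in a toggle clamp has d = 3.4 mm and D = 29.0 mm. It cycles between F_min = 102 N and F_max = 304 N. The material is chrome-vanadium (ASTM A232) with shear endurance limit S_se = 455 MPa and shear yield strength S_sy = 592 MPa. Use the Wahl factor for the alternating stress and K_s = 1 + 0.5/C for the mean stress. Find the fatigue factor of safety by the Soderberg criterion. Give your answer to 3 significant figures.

0.854

C = D/d = 29.0/3.4 = 8.5294; K_W = (4C−1)/(4C−4)+0.615/C = 1.1717; K_s = 1+0.5/C = 1.0586
F_a = (F_max−F_min)/2 = 101 N; F_m = (F_max+F_min)/2 = 203 N
τ_a = K_W·8F_aD/(πd³) = 1.1717 × 189.77 = 222.35 MPa
τ_m = K_s·8F_mD/(πd³) = 1.0586 × 381.41 = 403.77 MPa
Soderberg: 1/n_f = τ_a/S_se + τ_m/S_sy = 222.35/455 + 403.77/592 = 0.48869 + 0.68205 = 1.1707
n_f = 1/1.1707 = 0.8542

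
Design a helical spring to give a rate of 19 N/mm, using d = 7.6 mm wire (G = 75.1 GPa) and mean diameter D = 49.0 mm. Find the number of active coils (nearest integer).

14

N_a = Gd⁴/(8D³k) = (75.1×10³ × 7.6⁴)/(8 × 49.0³ × 19)
    = 2.5055e+08 / 1.78826e+07 = 14.01 → 14 coils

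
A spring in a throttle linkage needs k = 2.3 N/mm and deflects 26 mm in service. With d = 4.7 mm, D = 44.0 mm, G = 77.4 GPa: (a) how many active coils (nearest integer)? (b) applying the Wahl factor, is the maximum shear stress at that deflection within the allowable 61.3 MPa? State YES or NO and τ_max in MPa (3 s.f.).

N_a = Gd⁴/(8D³k) = (77.4×10³)(4.7⁴)/(8·44.0³·2.3) = 24.1 → N_a = 24
Actual rate k = Gd⁴/(8D³·24) = 2.3093 N/mm
Working load F = kδ = 2.3093·26 = 60.041 N
C = 44.0/4.7 = 9.3617; K_W = (4C−1)/(4C−4)+0.615/C = 1.1554
τ_max = K_W·8FD/(πd³) = 1.1554·64.796 = 74.864 MPa
τ_max > 61.3 MPa → exceeds allowable

(a) 24 coils; (b) NO, τ_max = 74.9 MPa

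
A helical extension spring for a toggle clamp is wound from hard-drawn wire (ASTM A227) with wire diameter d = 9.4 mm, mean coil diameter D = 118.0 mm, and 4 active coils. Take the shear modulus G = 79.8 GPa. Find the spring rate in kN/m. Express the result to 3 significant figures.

k = Gd⁴/(8D³N_a) = (79.8×10³ × 9.4⁴) / (8 × 118.0³ × 4)
  = 6.23038e+08 / 5.2577e+07 = 11.85 N/mm

11.8 kN/m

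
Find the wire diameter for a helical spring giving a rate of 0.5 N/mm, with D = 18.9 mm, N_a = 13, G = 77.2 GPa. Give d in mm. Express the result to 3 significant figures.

1.46 mm

d = (8D³N_a·k / G)^(1/4) = (8·18.9³·13·0.5 / (77.2×10³))^0.25
  = (4.5475)^0.25 = 1.4603 mm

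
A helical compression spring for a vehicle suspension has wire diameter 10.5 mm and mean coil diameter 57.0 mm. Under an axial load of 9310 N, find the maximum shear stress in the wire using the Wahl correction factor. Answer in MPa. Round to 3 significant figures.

Spring index C = D/d = 57.0/10.5 = 5.4286
K_W = (4C−1)/(4C−4) + 0.615/C = 20.714/17.714 + 0.1133 = 1.2826
τ₀ = 8FD/(πd³) = 8·9310·57.0/(π·10.5³) = 4.24536e+06/3636.8 = 1167.3 MPa
τ_max = K·τ₀ = 1.2826 × 1167.3 = 1497.3 MPa

1500 MPa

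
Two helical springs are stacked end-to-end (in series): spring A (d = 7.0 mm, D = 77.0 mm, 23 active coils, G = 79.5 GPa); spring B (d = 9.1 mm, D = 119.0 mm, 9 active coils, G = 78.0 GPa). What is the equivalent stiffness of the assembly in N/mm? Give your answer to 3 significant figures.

1.50 N/mm

k_A = Gd⁴/(8D³N_a) = (79.5×10³)(7.0⁴)/(8·77.0³·23) = 2.2723 N/mm
k_B = Gd⁴/(8D³N_a) = (78.0×10³)(9.1⁴)/(8·119.0³·9) = 4.4085 N/mm
Series: 1/k_eq = 1/2.2723 + 1/4.4085 = 0.66692; k_eq = 1.4994 N/mm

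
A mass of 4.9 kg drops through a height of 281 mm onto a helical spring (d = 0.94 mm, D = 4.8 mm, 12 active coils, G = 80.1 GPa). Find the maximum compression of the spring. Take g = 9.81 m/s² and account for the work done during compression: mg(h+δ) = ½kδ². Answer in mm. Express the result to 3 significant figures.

k = Gd⁴/(8D³N_a) = (80.1×10³)(0.94⁴)/(8·4.8³·12) = 5.8905 N/mm
W = mg = 4.9 × 9.81 = 48.069 N
½kδ² − Wδ − Wh = 0 → δ = (W + √(W² + 2kWh))/k
δ = (48.069 + √(2310.6 + 159129))/5.8905 = (48.069 + 401.8)/5.8905 = 76.372 mm

76.4 mm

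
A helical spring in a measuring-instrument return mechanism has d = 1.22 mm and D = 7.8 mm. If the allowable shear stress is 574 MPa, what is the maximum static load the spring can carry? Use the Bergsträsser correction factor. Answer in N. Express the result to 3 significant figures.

43.0 N

C = D/d = 7.8/1.22 = 6.3934
K_B = (4C+2)/(4C−3) = 27.574/22.574 = 1.2215
τ_max = K·8FD/(πd³) → F_max = τ_allow·πd³/(8DK)
F_max = 574·π·1.22³/(8·7.8·1.2215) = 3274.5/76.221 = 42.96 N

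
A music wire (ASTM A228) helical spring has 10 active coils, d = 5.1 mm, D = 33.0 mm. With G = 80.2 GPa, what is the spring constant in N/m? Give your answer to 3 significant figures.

k = Gd⁴/(8D³N_a) = (80.2×10³ × 5.1⁴) / (8 × 33.0³ × 10)
  = 5.42569e+07 / 2.87496e+06 = 18.872 N/mm = 18872 N/m

18900 N/m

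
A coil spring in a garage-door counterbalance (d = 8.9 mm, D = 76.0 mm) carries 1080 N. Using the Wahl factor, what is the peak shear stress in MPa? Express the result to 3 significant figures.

Spring index C = D/d = 76.0/8.9 = 8.5393
K_W = (4C−1)/(4C−4) + 0.615/C = 33.157/30.157 + 0.0720 = 1.1715
τ₀ = 8FD/(πd³) = 8·1080·76.0/(π·8.9³) = 656640/2214.7 = 296.49 MPa
τ_max = K·τ₀ = 1.1715 × 296.49 = 347.34 MPa

347 MPa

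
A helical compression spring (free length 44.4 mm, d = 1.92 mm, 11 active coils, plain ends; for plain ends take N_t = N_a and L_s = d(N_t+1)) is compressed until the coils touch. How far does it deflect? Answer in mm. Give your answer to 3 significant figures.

N_t = 11; L_s = 1.92·12 = 23.04 mm
δ_solid = L₀ − L_s = 44.4 − 23.04 = 21.36 mm

21.4 mm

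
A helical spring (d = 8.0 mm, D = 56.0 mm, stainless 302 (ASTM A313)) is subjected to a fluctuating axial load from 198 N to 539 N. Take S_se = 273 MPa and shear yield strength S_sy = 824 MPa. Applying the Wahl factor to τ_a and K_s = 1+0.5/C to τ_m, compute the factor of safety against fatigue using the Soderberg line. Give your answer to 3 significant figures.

C = D/d = 56.0/8.0 = 7.0000; K_W = (4C−1)/(4C−4)+0.615/C = 1.2129; K_s = 1+0.5/C = 1.0714
F_a = (F_max−F_min)/2 = 170.5 N; F_m = (F_max+F_min)/2 = 368.5 N
τ_a = K_W·8F_aD/(πd³) = 1.2129 × 47.488 = 57.596 MPa
τ_m = K_s·8F_mD/(πd³) = 1.0714 × 102.64 = 109.97 MPa
Soderberg: 1/n_f = τ_a/S_se + τ_m/S_sy = 57.596/273 + 109.97/824 = 0.21097 + 0.13345 = 0.34443
n_f = 1/0.34443 = 2.903

2.90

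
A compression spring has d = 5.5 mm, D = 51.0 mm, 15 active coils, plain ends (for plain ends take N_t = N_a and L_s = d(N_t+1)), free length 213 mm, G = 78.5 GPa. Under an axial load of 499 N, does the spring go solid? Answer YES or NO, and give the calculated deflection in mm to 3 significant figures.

NO, δ = 111 mm

k = Gd⁴/(8D³N_a) = (78.5×10³)(5.5⁴)/(8·51.0³·15) = 4.5126 N/mm
N_t = 15; L_s = 5.5·16 = 88 mm; δ_solid = L₀ − L_s = 213 − 88 = 125 mm
δ = F/k = 499/4.5126 = 110.58 mm
δ < δ_solid → spring does not go solid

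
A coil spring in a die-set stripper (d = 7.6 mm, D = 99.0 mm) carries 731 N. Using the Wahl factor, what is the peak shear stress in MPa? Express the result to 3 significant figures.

Spring index C = D/d = 99.0/7.6 = 13.0263
K_W = (4C−1)/(4C−4) + 0.615/C = 51.105/48.105 + 0.0472 = 1.1096
τ₀ = 8FD/(πd³) = 8·731·99.0/(π·7.6³) = 578952/1379.1 = 419.81 MPa
τ_max = K·τ₀ = 1.1096 × 419.81 = 465.81 MPa

466 MPa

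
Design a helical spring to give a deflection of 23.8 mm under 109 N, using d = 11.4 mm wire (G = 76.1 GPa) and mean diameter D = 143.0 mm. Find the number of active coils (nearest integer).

Required rate k = F/δ = 109/23.8 = 4.5798 N/mm
N_a = Gd⁴/(8D³k) = (76.1×10³ × 11.4⁴)/(8 × 143.0³ × 4.5798)
    = 1.2853e+09 / 1.07139e+08 = 12 → 12 coils

12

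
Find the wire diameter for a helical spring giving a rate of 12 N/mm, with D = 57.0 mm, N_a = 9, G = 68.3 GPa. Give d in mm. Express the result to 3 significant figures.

d = (8D³N_a·k / G)^(1/4) = (8·57.0³·9·12 / (68.3×10³))^0.25
  = (2342.7)^0.25 = 6.9571 mm

6.96 mm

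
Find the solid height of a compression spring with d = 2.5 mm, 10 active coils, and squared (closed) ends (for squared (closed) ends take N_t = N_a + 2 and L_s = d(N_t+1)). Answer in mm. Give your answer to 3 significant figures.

squared (closed) ends: N_t = N_a + 2 = 10 + 2 = 12
L_s = d·(N_t+1) = 2.5 × 13 = 32.5 mm

32.5 mm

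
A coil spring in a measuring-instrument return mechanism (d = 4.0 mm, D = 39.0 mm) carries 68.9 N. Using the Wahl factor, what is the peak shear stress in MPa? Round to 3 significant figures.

Spring index C = D/d = 39.0/4.0 = 9.7500
K_W = (4C−1)/(4C−4) + 0.615/C = 38.000/35.000 + 0.0631 = 1.1488
τ₀ = 8FD/(πd³) = 8·68.9·39.0/(π·4.0³) = 21496.8/201.06 = 106.92 MPa
τ_max = K·τ₀ = 1.1488 × 106.92 = 122.82 MPa

123 MPa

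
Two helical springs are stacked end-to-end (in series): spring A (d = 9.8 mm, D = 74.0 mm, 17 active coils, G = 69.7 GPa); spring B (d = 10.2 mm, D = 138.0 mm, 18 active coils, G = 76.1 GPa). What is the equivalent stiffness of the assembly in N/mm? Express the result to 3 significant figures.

1.83 N/mm

k_A = Gd⁴/(8D³N_a) = (69.7×10³)(9.8⁴)/(8·74.0³·17) = 11.665 N/mm
k_B = Gd⁴/(8D³N_a) = (76.1×10³)(10.2⁴)/(8·138.0³·18) = 2.1766 N/mm
Series: 1/k_eq = 1/11.665 + 1/2.1766 = 0.54515; k_eq = 1.8344 N/mm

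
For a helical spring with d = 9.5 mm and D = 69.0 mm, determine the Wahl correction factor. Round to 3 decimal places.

C = D/d = 69.0/9.5 = 7.2632
K_W = (4C−1)/(4C−4) + 0.615/C = 28.053/25.053 + 0.0847 = 1.2044

1.204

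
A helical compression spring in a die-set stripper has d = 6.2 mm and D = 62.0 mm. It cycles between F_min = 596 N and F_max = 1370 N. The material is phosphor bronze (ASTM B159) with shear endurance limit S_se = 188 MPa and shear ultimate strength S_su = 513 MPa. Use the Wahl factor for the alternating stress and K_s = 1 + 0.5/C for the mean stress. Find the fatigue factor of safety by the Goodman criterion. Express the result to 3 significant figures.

C = D/d = 62.0/6.2 = 10.0000; K_W = (4C−1)/(4C−4)+0.615/C = 1.1448; K_s = 1+0.5/C = 1.0500
F_a = (F_max−F_min)/2 = 387 N; F_m = (F_max+F_min)/2 = 983 N
τ_a = K_W·8F_aD/(πd³) = 1.1448 × 256.37 = 293.5 MPa
τ_m = K_s·8F_mD/(πd³) = 1.0500 × 651.19 = 683.75 MPa
Goodman: 1/n_f = τ_a/S_se + τ_m/S_su = 293.5/188 + 683.75/513 = 1.56118 + 1.33285 = 2.894
n_f = 1/2.894 = 0.3455

0.346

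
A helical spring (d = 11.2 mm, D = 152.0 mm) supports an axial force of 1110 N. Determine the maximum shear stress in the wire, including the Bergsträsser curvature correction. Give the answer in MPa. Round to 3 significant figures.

Spring index C = D/d = 152.0/11.2 = 13.5714
K_B = (4C+2)/(4C−3) = 56.286/51.286 = 1.0975
τ₀ = 8FD/(πd³) = 8·1110·152.0/(π·11.2³) = 1.34976e+06/4413.7 = 305.81 MPa
τ_max = K·τ₀ = 1.0975 × 305.81 = 335.63 MPa

336 MPa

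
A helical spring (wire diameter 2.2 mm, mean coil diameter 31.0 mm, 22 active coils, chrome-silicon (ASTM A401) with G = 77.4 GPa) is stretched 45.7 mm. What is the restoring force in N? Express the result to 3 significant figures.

k = Gd⁴/(8D³N_a) = (77.4×10³)(2.2⁴)/(8·31.0³·22) = 0.34581 N/mm
F = k·δ = 0.34581 × 45.7 = 15.803 N

15.8 N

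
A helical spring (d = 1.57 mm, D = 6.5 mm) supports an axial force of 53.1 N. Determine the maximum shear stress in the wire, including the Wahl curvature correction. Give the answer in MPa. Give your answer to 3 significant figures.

315 MPa

Spring index C = D/d = 6.5/1.57 = 4.1401
K_W = (4C−1)/(4C−4) + 0.615/C = 15.561/12.561 + 0.1485 = 1.3874
τ₀ = 8FD/(πd³) = 8·53.1·6.5/(π·1.57³) = 2761.2/12.158 = 227.12 MPa
τ_max = K·τ₀ = 1.3874 × 227.12 = 315.1 MPa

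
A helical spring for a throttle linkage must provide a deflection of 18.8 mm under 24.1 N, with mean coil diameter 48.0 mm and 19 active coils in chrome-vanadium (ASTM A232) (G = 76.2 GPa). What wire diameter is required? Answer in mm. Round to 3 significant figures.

4.10 mm

Required rate k = F/δ = 24.1/18.8 = 1.2819 N/mm
d = (8D³N_a·k / G)^(1/4) = (8·48.0³·19·1.2819 / (76.2×10³))^0.25
  = (282.79)^0.25 = 4.1008 mm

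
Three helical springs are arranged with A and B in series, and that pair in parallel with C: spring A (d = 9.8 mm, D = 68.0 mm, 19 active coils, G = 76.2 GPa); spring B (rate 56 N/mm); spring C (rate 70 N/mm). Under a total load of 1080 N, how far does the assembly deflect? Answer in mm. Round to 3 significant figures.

k_A = Gd⁴/(8D³N_a) = (76.2×10³)(9.8⁴)/(8·68.0³·19) = 14.706 N/mm
Springs A,B series: k_AB = 1/(1/14.706+1/56) = 11.647 N/mm; parallel with C: k_eq = 11.647+70 = 81.647 N/mm
δ = F/k_eq = 1080/81.647 = 13.228 mm

13.2 mm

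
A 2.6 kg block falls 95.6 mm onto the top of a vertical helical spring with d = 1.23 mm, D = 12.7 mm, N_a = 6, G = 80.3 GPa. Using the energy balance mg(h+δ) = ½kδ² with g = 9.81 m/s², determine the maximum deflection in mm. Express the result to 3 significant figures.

k = Gd⁴/(8D³N_a) = (80.3×10³)(1.23⁴)/(8·12.7³·6) = 1.8693 N/mm
W = mg = 2.6 × 9.81 = 25.506 N
½kδ² − Wδ − Wh = 0 → δ = (W + √(W² + 2kWh))/k
δ = (25.506 + √(650.56 + 9116.2))/1.8693 = (25.506 + 98.827)/1.8693 = 66.512 mm

66.5 mm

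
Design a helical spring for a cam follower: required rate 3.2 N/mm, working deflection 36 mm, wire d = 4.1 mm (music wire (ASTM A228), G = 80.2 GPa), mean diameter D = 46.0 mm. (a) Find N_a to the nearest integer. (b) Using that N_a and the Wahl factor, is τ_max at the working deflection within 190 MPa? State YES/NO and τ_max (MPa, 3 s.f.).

(a) 9 coils; (b) NO, τ_max = 223 MPa

N_a = Gd⁴/(8D³k) = (80.2×10³)(4.1⁴)/(8·46.0³·3.2) = 9.095 → N_a = 9
Actual rate k = Gd⁴/(8D³·9) = 3.2337 N/mm
Working load F = kδ = 3.2337·36 = 116.41 N
C = 46.0/4.1 = 11.2195; K_W = (4C−1)/(4C−4)+0.615/C = 1.1282
τ_max = K_W·8FD/(πd³) = 1.1282·197.86 = 223.22 MPa
τ_max > 190 MPa → exceeds allowable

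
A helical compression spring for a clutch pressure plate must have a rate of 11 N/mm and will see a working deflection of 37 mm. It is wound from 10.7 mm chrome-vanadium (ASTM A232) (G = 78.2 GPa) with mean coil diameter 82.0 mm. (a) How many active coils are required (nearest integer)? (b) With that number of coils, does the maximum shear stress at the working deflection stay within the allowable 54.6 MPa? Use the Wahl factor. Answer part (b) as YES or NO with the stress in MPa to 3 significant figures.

N_a = Gd⁴/(8D³k) = (78.2×10³)(10.7⁴)/(8·82.0³·11) = 21.13 → N_a = 21
Actual rate k = Gd⁴/(8D³·21) = 11.066 N/mm
Working load F = kδ = 11.066·37 = 409.44 N
C = 82.0/10.7 = 7.6636; K_W = (4C−1)/(4C−4)+0.615/C = 1.1928
τ_max = K_W·8FD/(πd³) = 1.1928·69.79 = 83.246 MPa
τ_max > 54.6 MPa → exceeds allowable

(a) 21 coils; (b) NO, τ_max = 83.2 MPa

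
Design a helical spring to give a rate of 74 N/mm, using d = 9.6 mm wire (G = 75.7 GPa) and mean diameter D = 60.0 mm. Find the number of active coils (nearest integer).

N_a = Gd⁴/(8D³k) = (75.7×10³ × 9.6⁴)/(8 × 60.0³ × 74)
    = 6.42955e+08 / 1.27872e+08 = 5.028 → 5 coils

5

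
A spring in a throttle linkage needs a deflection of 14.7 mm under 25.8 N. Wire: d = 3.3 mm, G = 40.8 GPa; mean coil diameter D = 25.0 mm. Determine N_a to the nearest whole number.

Required rate k = F/δ = 25.8/14.7 = 1.7551 N/mm
N_a = Gd⁴/(8D³k) = (40.8×10³ × 3.3⁴)/(8 × 25.0³ × 1.7551)
    = 4.83856e+06 / 219388 = 22.05 → 22 coils

22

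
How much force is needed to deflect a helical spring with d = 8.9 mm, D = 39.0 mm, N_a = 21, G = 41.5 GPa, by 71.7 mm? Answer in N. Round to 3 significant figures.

1870 N

k = Gd⁴/(8D³N_a) = (41.5×10³)(8.9⁴)/(8·39.0³·21) = 26.128 N/mm
F = k·δ = 26.128 × 71.7 = 1873.4 N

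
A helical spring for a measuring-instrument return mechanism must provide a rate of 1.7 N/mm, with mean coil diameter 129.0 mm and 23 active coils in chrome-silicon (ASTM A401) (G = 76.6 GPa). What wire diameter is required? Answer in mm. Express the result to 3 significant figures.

d = (8D³N_a·k / G)^(1/4) = (8·129.0³·23·1.7 / (76.6×10³))^0.25
  = (8766.1)^0.25 = 9.6761 mm

9.68 mm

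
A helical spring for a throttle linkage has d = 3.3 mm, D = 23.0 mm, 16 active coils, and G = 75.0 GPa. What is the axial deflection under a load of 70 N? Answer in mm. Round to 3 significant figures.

12.3 mm

k = Gd⁴/(8D³N_a) = (75.0×10³)(3.3⁴)/(8·23.0³·16) = 5.7111 N/mm
δ = F/k = 70 / 5.7111 = 12.257 mm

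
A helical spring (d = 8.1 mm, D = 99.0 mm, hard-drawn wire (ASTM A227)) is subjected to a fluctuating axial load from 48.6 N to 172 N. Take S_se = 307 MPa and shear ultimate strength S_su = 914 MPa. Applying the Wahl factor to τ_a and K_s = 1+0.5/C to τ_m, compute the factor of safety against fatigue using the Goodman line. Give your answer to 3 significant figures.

C = D/d = 99.0/8.1 = 12.2222; K_W = (4C−1)/(4C−4)+0.615/C = 1.1171; K_s = 1+0.5/C = 1.0409
F_a = (F_max−F_min)/2 = 61.7 N; F_m = (F_max+F_min)/2 = 110.3 N
τ_a = K_W·8F_aD/(πd³) = 1.1171 × 29.269 = 32.698 MPa
τ_m = K_s·8F_mD/(πd³) = 1.0409 × 52.323 = 54.464 MPa
Goodman: 1/n_f = τ_a/S_se + τ_m/S_su = 32.698/307 + 54.464/914 = 0.10651 + 0.05959 = 0.1661
n_f = 1/0.1661 = 6.021

6.02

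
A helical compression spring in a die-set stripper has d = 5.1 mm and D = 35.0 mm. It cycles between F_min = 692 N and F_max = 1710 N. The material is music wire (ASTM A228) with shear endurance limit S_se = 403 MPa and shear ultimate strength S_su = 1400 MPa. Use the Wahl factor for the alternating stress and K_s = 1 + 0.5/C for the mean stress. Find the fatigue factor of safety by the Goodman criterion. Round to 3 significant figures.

C = D/d = 35.0/5.1 = 6.8627; K_W = (4C−1)/(4C−4)+0.615/C = 1.2175; K_s = 1+0.5/C = 1.0729
F_a = (F_max−F_min)/2 = 509 N; F_m = (F_max+F_min)/2 = 1201 N
τ_a = K_W·8F_aD/(πd³) = 1.2175 × 341.99 = 416.39 MPa
τ_m = K_s·8F_mD/(πd³) = 1.0729 × 806.94 = 865.73 MPa
Goodman: 1/n_f = τ_a/S_se + τ_m/S_su = 416.39/403 + 865.73/1400 = 1.03322 + 0.61838 = 1.6516
n_f = 1/1.6516 = 0.6055

0.605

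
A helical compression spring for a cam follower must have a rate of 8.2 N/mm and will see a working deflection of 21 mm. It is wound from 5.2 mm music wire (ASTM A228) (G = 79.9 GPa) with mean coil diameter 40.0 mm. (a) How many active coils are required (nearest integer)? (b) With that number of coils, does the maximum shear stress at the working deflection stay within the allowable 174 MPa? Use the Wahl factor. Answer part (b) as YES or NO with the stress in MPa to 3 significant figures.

(a) 14 coils; (b) YES, τ_max = 148 MPa

N_a = Gd⁴/(8D³k) = (79.9×10³)(5.2⁴)/(8·40.0³·8.2) = 13.91 → N_a = 14
Actual rate k = Gd⁴/(8D³·14) = 8.1501 N/mm
Working load F = kδ = 8.1501·21 = 171.15 N
C = 40.0/5.2 = 7.6923; K_W = (4C−1)/(4C−4)+0.615/C = 1.1920
τ_max = K_W·8FD/(πd³) = 1.1920·123.99 = 147.79 MPa
τ_max ≤ 174 MPa → acceptable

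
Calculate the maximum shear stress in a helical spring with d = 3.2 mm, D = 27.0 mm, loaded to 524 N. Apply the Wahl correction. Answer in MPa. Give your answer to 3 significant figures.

1290 MPa

Spring index C = D/d = 27.0/3.2 = 8.4375
K_W = (4C−1)/(4C−4) + 0.615/C = 32.750/29.750 + 0.0729 = 1.1737
τ₀ = 8FD/(πd³) = 8·524·27.0/(π·3.2³) = 113184/102.94 = 1099.5 MPa
τ_max = K·τ₀ = 1.1737 × 1099.5 = 1290.5 MPa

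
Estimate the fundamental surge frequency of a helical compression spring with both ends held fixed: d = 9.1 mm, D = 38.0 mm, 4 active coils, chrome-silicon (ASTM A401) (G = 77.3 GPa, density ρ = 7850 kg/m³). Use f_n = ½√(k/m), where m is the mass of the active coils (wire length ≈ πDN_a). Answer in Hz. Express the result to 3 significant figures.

k = Gd⁴/(8D³N_a) = (77.3×10³)(9.1⁴)/(8·38.0³·4) = 301.89 N/mm = 3.0189e+05 N/m
Wire length L = πDN_a = π·38.0·4 = 477.52 mm
m = ρ·(πd²/4)·L = 7850 × 65.039×10⁻⁶ m² × 0.47752 m = 0.2438 kg
f_n = ½√(k/m) = 0.5·√(3.0189e+05/0.2438) = 0.5·√(1.2383e+06) = 556.38 Hz

556 Hz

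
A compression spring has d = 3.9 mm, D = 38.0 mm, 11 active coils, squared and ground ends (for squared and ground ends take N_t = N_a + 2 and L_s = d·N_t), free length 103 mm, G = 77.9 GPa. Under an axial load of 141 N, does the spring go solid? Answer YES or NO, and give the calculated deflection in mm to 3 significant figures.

k = Gd⁴/(8D³N_a) = (77.9×10³)(3.9⁴)/(8·38.0³·11) = 3.7322 N/mm
N_t = 13; L_s = 3.9·13 = 50.7 mm; δ_solid = L₀ − L_s = 103 − 50.7 = 52.3 mm
δ = F/k = 141/3.7322 = 37.78 mm
δ < δ_solid → spring does not go solid

NO, δ = 37.8 mm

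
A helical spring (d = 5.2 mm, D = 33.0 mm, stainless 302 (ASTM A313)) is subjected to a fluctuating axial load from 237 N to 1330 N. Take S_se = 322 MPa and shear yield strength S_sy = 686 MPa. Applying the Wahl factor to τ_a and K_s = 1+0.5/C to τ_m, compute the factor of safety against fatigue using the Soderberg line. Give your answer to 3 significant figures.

0.502

C = D/d = 33.0/5.2 = 6.3462; K_W = (4C−1)/(4C−4)+0.615/C = 1.2372; K_s = 1+0.5/C = 1.0788
F_a = (F_max−F_min)/2 = 546.5 N; F_m = (F_max+F_min)/2 = 783.5 N
τ_a = K_W·8F_aD/(πd³) = 1.2372 × 326.61 = 404.09 MPa
τ_m = K_s·8F_mD/(πd³) = 1.0788 × 468.26 = 505.15 MPa
Soderberg: 1/n_f = τ_a/S_se + τ_m/S_sy = 404.09/322 + 505.15/686 = 1.25492 + 0.73637 = 1.9913
n_f = 1/1.9913 = 0.5022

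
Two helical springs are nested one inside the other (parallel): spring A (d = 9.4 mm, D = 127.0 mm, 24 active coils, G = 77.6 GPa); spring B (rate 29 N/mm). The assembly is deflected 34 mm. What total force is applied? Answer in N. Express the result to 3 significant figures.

1040 N

k_A = Gd⁴/(8D³N_a) = (77.6×10³)(9.4⁴)/(8·127.0³·24) = 1.5405 N/mm
Parallel: k_eq = 1.5405 + 29 = 30.54 N/mm
F = k_eq·δ = 30.54·34 = 1038.4 N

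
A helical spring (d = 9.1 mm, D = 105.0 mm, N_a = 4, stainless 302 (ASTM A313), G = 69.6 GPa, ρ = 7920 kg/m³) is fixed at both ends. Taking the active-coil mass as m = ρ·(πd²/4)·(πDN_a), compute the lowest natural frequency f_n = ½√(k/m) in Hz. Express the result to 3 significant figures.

k = Gd⁴/(8D³N_a) = (69.6×10³)(9.1⁴)/(8·105.0³·4) = 12.884 N/mm = 12884 N/m
Wire length L = πDN_a = π·105.0·4 = 1319.5 mm
m = ρ·(πd²/4)·L = 7920 × 65.039×10⁻⁶ m² × 1.3195 m = 0.67967 kg
f_n = ½√(k/m) = 0.5·√(12884/0.67967) = 0.5·√(18957) = 68.841 Hz

68.8 Hz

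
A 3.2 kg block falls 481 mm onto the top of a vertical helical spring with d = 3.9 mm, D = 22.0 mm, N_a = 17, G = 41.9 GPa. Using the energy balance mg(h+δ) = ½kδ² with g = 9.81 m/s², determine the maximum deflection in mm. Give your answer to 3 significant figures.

72.0 mm

k = Gd⁴/(8D³N_a) = (41.9×10³)(3.9⁴)/(8·22.0³·17) = 6.6937 N/mm
W = mg = 3.2 × 9.81 = 31.392 N
½kδ² − Wδ − Wh = 0 → δ = (W + √(W² + 2kWh))/k
δ = (31.392 + √(985.46 + 202143))/6.6937 = (31.392 + 450.7)/6.6937 = 72.022 mm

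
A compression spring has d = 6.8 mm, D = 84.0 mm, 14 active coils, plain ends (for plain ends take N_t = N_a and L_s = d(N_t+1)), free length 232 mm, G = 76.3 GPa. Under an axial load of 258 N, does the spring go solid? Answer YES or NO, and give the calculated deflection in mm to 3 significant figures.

NO, δ = 105 mm

k = Gd⁴/(8D³N_a) = (76.3×10³)(6.8⁴)/(8·84.0³·14) = 2.4576 N/mm
N_t = 14; L_s = 6.8·15 = 102 mm; δ_solid = L₀ − L_s = 232 − 102 = 130 mm
δ = F/k = 258/2.4576 = 104.98 mm
δ < δ_solid → spring does not go solid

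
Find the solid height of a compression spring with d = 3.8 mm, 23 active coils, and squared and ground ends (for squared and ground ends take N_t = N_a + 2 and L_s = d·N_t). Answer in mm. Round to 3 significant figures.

95.0 mm

squared and ground ends: N_t = N_a + 2 = 23 + 2 = 25
L_s = d·N_t = 3.8 × 25 = 95 mm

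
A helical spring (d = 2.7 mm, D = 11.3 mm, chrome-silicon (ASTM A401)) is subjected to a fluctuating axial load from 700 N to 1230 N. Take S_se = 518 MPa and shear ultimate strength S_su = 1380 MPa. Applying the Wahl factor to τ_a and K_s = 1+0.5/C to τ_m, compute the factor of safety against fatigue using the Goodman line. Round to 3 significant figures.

C = D/d = 11.3/2.7 = 4.1852; K_W = (4C−1)/(4C−4)+0.615/C = 1.3824; K_s = 1+0.5/C = 1.1195
F_a = (F_max−F_min)/2 = 265 N; F_m = (F_max+F_min)/2 = 965 N
τ_a = K_W·8F_aD/(πd³) = 1.3824 × 387.41 = 535.56 MPa
τ_m = K_s·8F_mD/(πd³) = 1.1195 × 1410.8 = 1579.3 MPa
Goodman: 1/n_f = τ_a/S_se + τ_m/S_su = 535.56/518 + 1579.3/1380 = 1.03391 + 1.14443 = 2.1783
n_f = 1/2.1783 = 0.4591

0.459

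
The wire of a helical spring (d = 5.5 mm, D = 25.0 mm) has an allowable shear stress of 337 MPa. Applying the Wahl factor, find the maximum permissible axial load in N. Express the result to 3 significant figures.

C = D/d = 25.0/5.5 = 4.5455
K_W = (4C−1)/(4C−4) + 0.615/C = 17.182/14.182 + 0.1353 = 1.3468
τ_max = K·8FD/(πd³) → F_max = τ_allow·πd³/(8DK)
F_max = 337·π·5.5³/(8·25.0·1.3468) = 1.7614e+05/269.37 = 653.92 N

654 N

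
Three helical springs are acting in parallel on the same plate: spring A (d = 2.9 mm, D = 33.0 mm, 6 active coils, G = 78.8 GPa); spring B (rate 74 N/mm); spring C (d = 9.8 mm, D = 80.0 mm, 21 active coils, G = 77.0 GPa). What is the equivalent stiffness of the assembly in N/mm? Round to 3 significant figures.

k_A = Gd⁴/(8D³N_a) = (78.8×10³)(2.9⁴)/(8·33.0³·6) = 3.231 N/mm
k_C = Gd⁴/(8D³N_a) = (77.0×10³)(9.8⁴)/(8·80.0³·21) = 8.2569 N/mm
Parallel: k_eq = 3.231 + 74 + 8.2569 = 85.488 N/mm

85.5 N/mm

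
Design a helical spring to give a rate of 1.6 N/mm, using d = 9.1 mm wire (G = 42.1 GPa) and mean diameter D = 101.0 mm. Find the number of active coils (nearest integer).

N_a = Gd⁴/(8D³k) = (42.1×10³ × 9.1⁴)/(8 × 101.0³ × 1.6)
    = 2.88701e+08 / 1.31879e+07 = 21.89 → 22 coils

22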